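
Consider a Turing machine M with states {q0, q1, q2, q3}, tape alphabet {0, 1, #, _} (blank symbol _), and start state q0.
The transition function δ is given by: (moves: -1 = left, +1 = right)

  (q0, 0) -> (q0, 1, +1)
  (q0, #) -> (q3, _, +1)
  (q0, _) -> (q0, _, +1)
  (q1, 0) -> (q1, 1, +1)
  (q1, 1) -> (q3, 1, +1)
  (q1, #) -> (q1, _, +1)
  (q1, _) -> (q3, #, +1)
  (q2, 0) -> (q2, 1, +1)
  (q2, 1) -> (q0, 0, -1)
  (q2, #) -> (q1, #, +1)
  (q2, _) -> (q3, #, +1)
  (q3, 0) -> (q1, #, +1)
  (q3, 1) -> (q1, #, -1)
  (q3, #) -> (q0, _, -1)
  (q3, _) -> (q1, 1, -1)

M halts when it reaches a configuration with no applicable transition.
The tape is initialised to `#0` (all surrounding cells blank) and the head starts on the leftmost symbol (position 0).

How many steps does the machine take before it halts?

state=q0 head=0 tape=[#]0___   (q0,#)→(q3,_,+1)
state=q3 head=1 tape=_[0]___   (q3,0)→(q1,#,+1)
state=q1 head=2 tape=_#[_]__   (q1,_)→(q3,#,+1)
state=q3 head=3 tape=_##[_]_   (q3,_)→(q1,1,-1)
state=q1 head=2 tape=_#[#]1_   (q1,#)→(q1,_,+1)
state=q1 head=3 tape=_#_[1]_   (q1,1)→(q3,1,+1)
state=q3 head=4 tape=_#_1[_]   (q3,_)→(q1,1,-1)
state=q1 head=3 tape=_#_[1]1   (q1,1)→(q3,1,+1)
state=q3 head=4 tape=_#_1[1]   (q3,1)→(q1,#,-1)
state=q1 head=3 tape=_#_[1]#   (q1,1)→(q3,1,+1)
state=q3 head=4 tape=_#_1[#]   (q3,#)→(q0,_,-1)
state=q0 head=3 tape=_#_[1]_
M halts after 11 transitions.

11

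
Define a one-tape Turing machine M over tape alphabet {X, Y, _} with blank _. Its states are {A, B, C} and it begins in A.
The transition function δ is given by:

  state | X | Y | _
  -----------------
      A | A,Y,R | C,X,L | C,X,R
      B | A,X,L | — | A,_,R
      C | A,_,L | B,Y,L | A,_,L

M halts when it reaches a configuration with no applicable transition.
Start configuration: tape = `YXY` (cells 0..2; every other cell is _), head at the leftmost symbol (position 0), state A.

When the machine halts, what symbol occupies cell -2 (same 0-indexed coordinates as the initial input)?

Y

state=A head=0 tape=__[Y]XY   (A,Y)→(C,X,L)
state=C head=-1 tape=_[_]XXY   (C,_)→(A,_,L)
state=A head=-2 tape=[_]_XXY   (A,_)→(C,X,R)
state=C head=-1 tape=X[_]XXY   (C,_)→(A,_,L)
state=A head=-2 tape=[X]_XXY   (A,X)→(A,Y,R)
state=A head=-1 tape=Y[_]XXY   (A,_)→(C,X,R)
state=C head=0 tape=YX[X]XY   (C,X)→(A,_,L)
state=A head=-1 tape=Y[X]_XY   (A,X)→(A,Y,R)
state=A head=0 tape=YY[_]XY   (A,_)→(C,X,R)
state=C head=1 tape=YYX[X]Y   (C,X)→(A,_,L)
state=A head=0 tape=YY[X]_Y   (A,X)→(A,Y,R)
state=A head=1 tape=YYY[_]Y   (A,_)→(C,X,R)
state=C head=2 tape=YYYX[Y]   (C,Y)→(B,Y,L)
state=B head=1 tape=YYY[X]Y   (B,X)→(A,X,L)
state=A head=0 tape=YY[Y]XY   (A,Y)→(C,X,L)
state=C head=-1 tape=Y[Y]XXY   (C,Y)→(B,Y,L)
state=B head=-2 tape=[Y]YXXY
Cell -2 holds Y when M halts.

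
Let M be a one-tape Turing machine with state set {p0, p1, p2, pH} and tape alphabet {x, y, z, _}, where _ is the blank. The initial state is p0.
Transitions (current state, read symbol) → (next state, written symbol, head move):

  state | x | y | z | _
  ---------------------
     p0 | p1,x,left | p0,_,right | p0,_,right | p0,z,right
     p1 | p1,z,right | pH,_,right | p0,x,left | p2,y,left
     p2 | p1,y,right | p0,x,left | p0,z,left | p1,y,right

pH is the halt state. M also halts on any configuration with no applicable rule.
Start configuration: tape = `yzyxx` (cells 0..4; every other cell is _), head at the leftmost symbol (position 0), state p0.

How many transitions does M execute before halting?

7

p0 | [y]zyxx   read y → write _, move right, go to p0
p0 | _[z]yxx   read z → write _, move right, go to p0
p0 | __[y]xx   read y → write _, move right, go to p0
p0 | ___[x]x   read x → write x, move left, go to p1
p1 | __[_]xx   read _ → write y, move left, go to p2
p2 | _[_]yxx   read _ → write y, move right, go to p1
p1 | _y[y]xx   read y → write _, move right, go to pH
pH | _y_[x]x
M halts after 7 transitions.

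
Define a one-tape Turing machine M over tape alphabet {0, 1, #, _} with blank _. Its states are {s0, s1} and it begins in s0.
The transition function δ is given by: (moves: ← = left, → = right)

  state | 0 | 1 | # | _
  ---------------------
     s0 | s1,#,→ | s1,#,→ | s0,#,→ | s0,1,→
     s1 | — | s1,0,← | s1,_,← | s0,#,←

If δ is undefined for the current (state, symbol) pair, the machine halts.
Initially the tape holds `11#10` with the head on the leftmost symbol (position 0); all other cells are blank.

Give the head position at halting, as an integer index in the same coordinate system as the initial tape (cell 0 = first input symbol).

state=s0 head=0 tape=____[1]1#10   (s0,1)→(s1,#,→)
state=s1 head=1 tape=____#[1]#10   (s1,1)→(s1,0,←)
state=s1 head=0 tape=____[#]0#10   (s1,#)→(s1,_,←)
state=s1 head=-1 tape=___[_]_0#10   (s1,_)→(s0,#,←)
state=s0 head=-2 tape=__[_]#_0#10   (s0,_)→(s0,1,→)
state=s0 head=-1 tape=__1[#]_0#10   (s0,#)→(s0,#,→)
state=s0 head=0 tape=__1#[_]0#10   (s0,_)→(s0,1,→)
state=s0 head=1 tape=__1#1[0]#10   (s0,0)→(s1,#,→)
state=s1 head=2 tape=__1#1#[#]10   (s1,#)→(s1,_,←)
state=s1 head=1 tape=__1#1[#]_10   (s1,#)→(s1,_,←)
state=s1 head=0 tape=__1#[1]__10   (s1,1)→(s1,0,←)
state=s1 head=-1 tape=__1[#]0__10   (s1,#)→(s1,_,←)
state=s1 head=-2 tape=__[1]_0__10   (s1,1)→(s1,0,←)
state=s1 head=-3 tape=_[_]0_0__10   (s1,_)→(s0,#,←)
state=s0 head=-4 tape=[_]#0_0__10   (s0,_)→(s0,1,→)
state=s0 head=-3 tape=1[#]0_0__10   (s0,#)→(s0,#,→)
state=s0 head=-2 tape=1#[0]_0__10   (s0,0)→(s1,#,→)
state=s1 head=-1 tape=1##[_]0__10   (s1,_)→(s0,#,←)
state=s0 head=-2 tape=1#[#]#0__10   (s0,#)→(s0,#,→)
state=s0 head=-1 tape=1##[#]0__10   (s0,#)→(s0,#,→)
state=s0 head=0 tape=1###[0]__10   (s0,0)→(s1,#,→)
state=s1 head=1 tape=1####[_]_10   (s1,_)→(s0,#,←)
state=s0 head=0 tape=1###[#]#_10   (s0,#)→(s0,#,→)
state=s0 head=1 tape=1####[#]_10   (s0,#)→(s0,#,→)
state=s0 head=2 tape=1#####[_]10   (s0,_)→(s0,1,→)
state=s0 head=3 tape=1#####1[1]0   (s0,1)→(s1,#,→)
state=s1 head=4 tape=1#####1#[0]
At halt the head is at cell 4.

4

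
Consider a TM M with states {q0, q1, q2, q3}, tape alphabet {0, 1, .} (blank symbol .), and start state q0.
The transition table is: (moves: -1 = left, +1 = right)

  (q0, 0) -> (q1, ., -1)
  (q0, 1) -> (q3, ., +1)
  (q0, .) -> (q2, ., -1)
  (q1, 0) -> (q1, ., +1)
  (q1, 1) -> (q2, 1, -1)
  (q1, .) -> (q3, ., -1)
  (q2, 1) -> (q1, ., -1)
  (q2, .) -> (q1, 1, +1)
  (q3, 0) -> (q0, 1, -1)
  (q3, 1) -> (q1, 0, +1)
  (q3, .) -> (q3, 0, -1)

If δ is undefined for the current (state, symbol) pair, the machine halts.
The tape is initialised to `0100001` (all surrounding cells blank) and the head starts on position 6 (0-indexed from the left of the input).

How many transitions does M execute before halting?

16

state=q0 head=6 tape=010000[1].   (q0,1)→(q3,.,+1)
state=q3 head=7 tape=010000.[.]   (q3,.)→(q3,0,-1)
state=q3 head=6 tape=010000[.]0   (q3,.)→(q3,0,-1)
state=q3 head=5 tape=01000[0]00   (q3,0)→(q0,1,-1)
state=q0 head=4 tape=0100[0]100   (q0,0)→(q1,.,-1)
state=q1 head=3 tape=010[0].100   (q1,0)→(q1,.,+1)
state=q1 head=4 tape=010.[.]100   (q1,.)→(q3,.,-1)
state=q3 head=3 tape=010[.].100   (q3,.)→(q3,0,-1)
state=q3 head=2 tape=01[0]0.100   (q3,0)→(q0,1,-1)
state=q0 head=1 tape=0[1]10.100   (q0,1)→(q3,.,+1)
state=q3 head=2 tape=0.[1]0.100   (q3,1)→(q1,0,+1)
state=q1 head=3 tape=0.0[0].100   (q1,0)→(q1,.,+1)
state=q1 head=4 tape=0.0.[.]100   (q1,.)→(q3,.,-1)
state=q3 head=3 tape=0.0[.].100   (q3,.)→(q3,0,-1)
state=q3 head=2 tape=0.[0]0.100   (q3,0)→(q0,1,-1)
state=q0 head=1 tape=0[.]10.100   (q0,.)→(q2,.,-1)
state=q2 head=0 tape=[0].10.100
M halts after 16 transitions.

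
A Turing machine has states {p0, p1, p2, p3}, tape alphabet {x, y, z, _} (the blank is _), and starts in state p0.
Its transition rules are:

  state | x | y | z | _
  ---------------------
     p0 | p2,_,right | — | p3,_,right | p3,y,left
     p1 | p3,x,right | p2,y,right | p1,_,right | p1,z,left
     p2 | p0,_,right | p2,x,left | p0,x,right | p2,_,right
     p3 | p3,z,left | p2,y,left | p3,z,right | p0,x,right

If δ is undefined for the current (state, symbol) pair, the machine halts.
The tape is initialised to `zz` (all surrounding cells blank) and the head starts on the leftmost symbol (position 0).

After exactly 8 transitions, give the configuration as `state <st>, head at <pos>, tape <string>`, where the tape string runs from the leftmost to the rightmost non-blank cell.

state=p0 head=0 tape=[z]z__   (p0,z)→(p3,_,right)
state=p3 head=1 tape=_[z]__   (p3,z)→(p3,z,right)
state=p3 head=2 tape=_z[_]_   (p3,_)→(p0,x,right)
state=p0 head=3 tape=_zx[_]   (p0,_)→(p3,y,left)
state=p3 head=2 tape=_z[x]y   (p3,x)→(p3,z,left)
state=p3 head=1 tape=_[z]zy   (p3,z)→(p3,z,right)
state=p3 head=2 tape=_z[z]y   (p3,z)→(p3,z,right)
state=p3 head=3 tape=_zz[y]   (p3,y)→(p2,y,left)
state=p2 head=2 tape=_z[z]y
After 8 steps: state p2, head at 2, tape zzy.

state p2, head at 2, tape zzy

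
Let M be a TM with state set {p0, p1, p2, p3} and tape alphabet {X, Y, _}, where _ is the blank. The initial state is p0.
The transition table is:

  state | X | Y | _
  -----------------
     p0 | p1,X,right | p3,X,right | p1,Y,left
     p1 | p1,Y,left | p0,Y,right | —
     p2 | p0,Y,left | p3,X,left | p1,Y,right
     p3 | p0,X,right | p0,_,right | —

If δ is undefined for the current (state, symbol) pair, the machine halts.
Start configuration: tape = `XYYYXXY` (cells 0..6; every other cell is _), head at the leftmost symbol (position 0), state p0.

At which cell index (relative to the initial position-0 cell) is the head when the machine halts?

3

state=p0 head=0 tape=[X]YYYXXY   (p0,X)→(p1,X,right)
state=p1 head=1 tape=X[Y]YYXXY   (p1,Y)→(p0,Y,right)
state=p0 head=2 tape=XY[Y]YXXY   (p0,Y)→(p3,X,right)
state=p3 head=3 tape=XYX[Y]XXY   (p3,Y)→(p0,_,right)
state=p0 head=4 tape=XYX_[X]XY   (p0,X)→(p1,X,right)
state=p1 head=5 tape=XYX_X[X]Y   (p1,X)→(p1,Y,left)
state=p1 head=4 tape=XYX_[X]YY   (p1,X)→(p1,Y,left)
state=p1 head=3 tape=XYX[_]YYY
At halt the head is at cell 3.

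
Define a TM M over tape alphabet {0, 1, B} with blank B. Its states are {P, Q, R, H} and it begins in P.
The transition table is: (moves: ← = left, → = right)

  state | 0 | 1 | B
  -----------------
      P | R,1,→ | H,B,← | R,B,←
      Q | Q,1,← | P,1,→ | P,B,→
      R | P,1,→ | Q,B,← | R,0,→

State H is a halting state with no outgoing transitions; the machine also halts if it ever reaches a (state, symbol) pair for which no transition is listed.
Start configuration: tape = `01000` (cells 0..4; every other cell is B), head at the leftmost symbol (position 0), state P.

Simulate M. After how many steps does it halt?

state=P head=0 tape=BB[0]1000B   (P,0)→(R,1,→)
state=R head=1 tape=BB1[1]000B   (R,1)→(Q,B,←)
state=Q head=0 tape=BB[1]B000B   (Q,1)→(P,1,→)
state=P head=1 tape=BB1[B]000B   (P,B)→(R,B,←)
state=R head=0 tape=BB[1]B000B   (R,1)→(Q,B,←)
state=Q head=-1 tape=B[B]BB000B   (Q,B)→(P,B,→)
state=P head=0 tape=BB[B]B000B   (P,B)→(R,B,←)
state=R head=-1 tape=B[B]BB000B   (R,B)→(R,0,→)
state=R head=0 tape=B0[B]B000B   (R,B)→(R,0,→)
state=R head=1 tape=B00[B]000B   (R,B)→(R,0,→)
state=R head=2 tape=B000[0]00B   (R,0)→(P,1,→)
state=P head=3 tape=B0001[0]0B   (P,0)→(R,1,→)
state=R head=4 tape=B00011[0]B   (R,0)→(P,1,→)
state=P head=5 tape=B000111[B]   (P,B)→(R,B,←)
state=R head=4 tape=B00011[1]B   (R,1)→(Q,B,←)
state=Q head=3 tape=B0001[1]BB   (Q,1)→(P,1,→)
state=P head=4 tape=B00011[B]B   (P,B)→(R,B,←)
state=R head=3 tape=B0001[1]BB   (R,1)→(Q,B,←)
state=Q head=2 tape=B000[1]BBB   (Q,1)→(P,1,→)
state=P head=3 tape=B0001[B]BB   (P,B)→(R,B,←)
state=R head=2 tape=B000[1]BBB   (R,1)→(Q,B,←)
state=Q head=1 tape=B00[0]BBBB   (Q,0)→(Q,1,←)
state=Q head=0 tape=B0[0]1BBBB   (Q,0)→(Q,1,←)
state=Q head=-1 tape=B[0]11BBBB   (Q,0)→(Q,1,←)
state=Q head=-2 tape=[B]111BBBB   (Q,B)→(P,B,→)
state=P head=-1 tape=B[1]11BBBB   (P,1)→(H,B,←)
state=H head=-2 tape=[B]B11BBBB
M halts after 26 transitions.

26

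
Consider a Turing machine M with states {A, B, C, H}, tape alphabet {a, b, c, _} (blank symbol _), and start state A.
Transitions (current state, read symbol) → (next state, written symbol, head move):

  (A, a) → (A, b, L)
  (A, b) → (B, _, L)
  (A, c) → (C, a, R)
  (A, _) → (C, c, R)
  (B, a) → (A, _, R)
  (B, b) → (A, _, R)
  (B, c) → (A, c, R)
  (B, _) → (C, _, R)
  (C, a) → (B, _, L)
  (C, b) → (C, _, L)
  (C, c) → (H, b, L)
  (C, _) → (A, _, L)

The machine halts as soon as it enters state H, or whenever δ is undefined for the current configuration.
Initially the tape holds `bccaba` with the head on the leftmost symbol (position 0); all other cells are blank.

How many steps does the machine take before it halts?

state=A head=0 tape=___[b]ccaba   (A,b)→(B,_,L)
state=B head=-1 tape=__[_]_ccaba   (B,_)→(C,_,R)
state=C head=0 tape=___[_]ccaba   (C,_)→(A,_,L)
state=A head=-1 tape=__[_]_ccaba   (A,_)→(C,c,R)
state=C head=0 tape=__c[_]ccaba   (C,_)→(A,_,L)
state=A head=-1 tape=__[c]_ccaba   (A,c)→(C,a,R)
state=C head=0 tape=__a[_]ccaba   (C,_)→(A,_,L)
state=A head=-1 tape=__[a]_ccaba   (A,a)→(A,b,L)
state=A head=-2 tape=_[_]b_ccaba   (A,_)→(C,c,R)
state=C head=-1 tape=_c[b]_ccaba   (C,b)→(C,_,L)
state=C head=-2 tape=_[c]__ccaba   (C,c)→(H,b,L)
state=H head=-3 tape=[_]b__ccaba
M halts after 11 transitions.

11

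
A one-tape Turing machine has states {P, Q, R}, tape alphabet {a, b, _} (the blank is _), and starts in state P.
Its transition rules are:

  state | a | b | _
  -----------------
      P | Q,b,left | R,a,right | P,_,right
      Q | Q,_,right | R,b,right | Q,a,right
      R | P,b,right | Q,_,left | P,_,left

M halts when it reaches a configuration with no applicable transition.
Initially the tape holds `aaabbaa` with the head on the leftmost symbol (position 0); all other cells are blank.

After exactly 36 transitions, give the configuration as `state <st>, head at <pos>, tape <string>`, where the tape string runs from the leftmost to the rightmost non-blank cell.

state P, head at 0, tape a__bbaa

P | _[a]aabbaa   read a → write b, move left, go to Q
Q | [_]baabbaa   read _ → write a, move right, go to Q
Q | a[b]aabbaa   read b → write b, move right, go to R
R | ab[a]abbaa   read a → write b, move right, go to P
P | abb[a]bbaa   read a → write b, move left, go to Q
Q | ab[b]bbbaa   read b → write b, move right, go to R
R | abb[b]bbaa   read b → write _, move left, go to Q
Q | ab[b]_bbaa   read b → write b, move right, go to R
R | abb[_]bbaa   read _ → write _, move left, go to P
P | ab[b]_bbaa   read b → write a, move right, go to R
R | aba[_]bbaa   read _ → write _, move left, go to P
P | ab[a]_bbaa   read a → write b, move left, go to Q
Q | a[b]b_bbaa   read b → write b, move right, go to R
R | ab[b]_bbaa   read b → write _, move left, go to Q
Q | a[b]__bbaa   read b → write b, move right, go to R
R | ab[_]_bbaa   read _ → write _, move left, go to P
P | a[b]__bbaa   read b → write a, move right, go to R
R | aa[_]_bbaa   read _ → write _, move left, go to P
P | a[a]__bbaa   read a → write b, move left, go to Q
Q | [a]b__bbaa   read a → write _, move right, go to Q
Q | _[b]__bbaa   read b → write b, move right, go to R
R | _b[_]_bbaa   read _ → write _, move left, go to P
P | _[b]__bbaa   read b → write a, move right, go to R
R | _a[_]_bbaa   read _ → write _, move left, go to P
P | _[a]__bbaa   read a → write b, move left, go to Q
Q | [_]b__bbaa   read _ → write a, move right, go to Q
Q | a[b]__bbaa   read b → write b, move right, go to R
R | ab[_]_bbaa   read _ → write _, move left, go to P
P | a[b]__bbaa   read b → write a, move right, go to R
R | aa[_]_bbaa   read _ → write _, move left, go to P
P | a[a]__bbaa   read a → write b, move left, go to Q
Q | [a]b__bbaa   read a → write _, move right, go to Q
Q | _[b]__bbaa   read b → write b, move right, go to R
R | _b[_]_bbaa   read _ → write _, move left, go to P
P | _[b]__bbaa   read b → write a, move right, go to R
R | _a[_]_bbaa   read _ → write _, move left, go to P
P | _[a]__bbaa
After 36 steps: state P, head at 0, tape a__bbaa.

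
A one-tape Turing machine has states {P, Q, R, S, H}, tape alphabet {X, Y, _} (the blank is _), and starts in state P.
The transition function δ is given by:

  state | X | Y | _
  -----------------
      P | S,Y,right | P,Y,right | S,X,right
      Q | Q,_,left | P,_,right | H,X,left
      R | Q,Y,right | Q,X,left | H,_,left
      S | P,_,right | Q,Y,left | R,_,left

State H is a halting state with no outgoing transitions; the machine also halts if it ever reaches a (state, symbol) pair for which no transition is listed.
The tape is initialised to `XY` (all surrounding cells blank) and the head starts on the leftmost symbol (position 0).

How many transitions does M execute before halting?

8

state=P head=0 tape=[X]Y__   (P,X)→(S,Y,right)
state=S head=1 tape=Y[Y]__   (S,Y)→(Q,Y,left)
state=Q head=0 tape=[Y]Y__   (Q,Y)→(P,_,right)
state=P head=1 tape=_[Y]__   (P,Y)→(P,Y,right)
state=P head=2 tape=_Y[_]_   (P,_)→(S,X,right)
state=S head=3 tape=_YX[_]   (S,_)→(R,_,left)
state=R head=2 tape=_Y[X]_   (R,X)→(Q,Y,right)
state=Q head=3 tape=_YY[_]   (Q,_)→(H,X,left)
state=H head=2 tape=_Y[Y]X
M halts after 8 transitions.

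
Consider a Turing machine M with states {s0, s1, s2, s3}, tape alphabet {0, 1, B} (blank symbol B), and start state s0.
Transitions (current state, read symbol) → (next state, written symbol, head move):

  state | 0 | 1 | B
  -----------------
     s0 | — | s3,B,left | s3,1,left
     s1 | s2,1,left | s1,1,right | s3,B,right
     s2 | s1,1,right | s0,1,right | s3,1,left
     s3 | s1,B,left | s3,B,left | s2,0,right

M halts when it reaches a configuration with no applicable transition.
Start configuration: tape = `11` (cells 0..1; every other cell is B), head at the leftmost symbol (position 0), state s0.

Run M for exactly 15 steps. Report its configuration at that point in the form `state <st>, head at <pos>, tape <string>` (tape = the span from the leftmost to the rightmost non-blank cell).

s0 | BB[1]1   read 1 → write B, move left, go to s3
s3 | B[B]B1   read B → write 0, move right, go to s2
s2 | B0[B]1   read B → write 1, move left, go to s3
s3 | B[0]11   read 0 → write B, move left, go to s1
s1 | [B]B11   read B → write B, move right, go to s3
s3 | B[B]11   read B → write 0, move right, go to s2
s2 | B0[1]1   read 1 → write 1, move right, go to s0
s0 | B01[1]   read 1 → write B, move left, go to s3
s3 | B0[1]B   read 1 → write B, move left, go to s3
s3 | B[0]BB   read 0 → write B, move left, go to s1
s1 | [B]BBB   read B → write B, move right, go to s3
s3 | B[B]BB   read B → write 0, move right, go to s2
s2 | B0[B]B   read B → write 1, move left, go to s3
s3 | B[0]1B   read 0 → write B, move left, go to s1
s1 | [B]B1B   read B → write B, move right, go to s3
s3 | B[B]1B
After 15 steps: state s3, head at -1, tape 1.

state s3, head at -1, tape 1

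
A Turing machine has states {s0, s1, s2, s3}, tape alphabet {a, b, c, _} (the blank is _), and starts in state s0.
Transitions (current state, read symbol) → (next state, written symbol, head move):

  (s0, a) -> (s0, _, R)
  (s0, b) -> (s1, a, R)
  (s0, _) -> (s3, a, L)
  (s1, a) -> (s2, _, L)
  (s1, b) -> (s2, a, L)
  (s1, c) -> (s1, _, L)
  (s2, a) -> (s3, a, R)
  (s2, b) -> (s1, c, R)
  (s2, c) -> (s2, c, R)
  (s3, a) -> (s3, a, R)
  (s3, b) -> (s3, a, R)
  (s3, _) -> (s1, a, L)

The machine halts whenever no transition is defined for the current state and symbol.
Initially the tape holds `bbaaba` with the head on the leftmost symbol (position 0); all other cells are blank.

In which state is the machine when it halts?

s2

s0 | _[b]baaba_   read b → write a, move R, go to s1
s1 | _a[b]aaba_   read b → write a, move L, go to s2
s2 | _[a]aaaba_   read a → write a, move R, go to s3
s3 | _a[a]aaba_   read a → write a, move R, go to s3
s3 | _aa[a]aba_   read a → write a, move R, go to s3
s3 | _aaa[a]ba_   read a → write a, move R, go to s3
s3 | _aaaa[b]a_   read b → write a, move R, go to s3
s3 | _aaaaa[a]_   read a → write a, move R, go to s3
s3 | _aaaaaa[_]   read _ → write a, move L, go to s1
s1 | _aaaaa[a]a   read a → write _, move L, go to s2
s2 | _aaaa[a]_a   read a → write a, move R, go to s3
s3 | _aaaaa[_]a   read _ → write a, move L, go to s1
s1 | _aaaa[a]aa   read a → write _, move L, go to s2
s2 | _aaa[a]_aa   read a → write a, move R, go to s3
s3 | _aaaa[_]aa   read _ → write a, move L, go to s1
s1 | _aaa[a]aaa   read a → write _, move L, go to s2
s2 | _aa[a]_aaa   read a → write a, move R, go to s3
s3 | _aaa[_]aaa   read _ → write a, move L, go to s1
s1 | _aa[a]aaaa   read a → write _, move L, go to s2
s2 | _a[a]_aaaa   read a → write a, move R, go to s3
s3 | _aa[_]aaaa   read _ → write a, move L, go to s1
s1 | _a[a]aaaaa   read a → write _, move L, go to s2
s2 | _[a]_aaaaa   read a → write a, move R, go to s3
s3 | _a[_]aaaaa   read _ → write a, move L, go to s1
s1 | _[a]aaaaaa   read a → write _, move L, go to s2
s2 | [_]_aaaaaa
No transition is defined for (s2, _); M halts in state s2.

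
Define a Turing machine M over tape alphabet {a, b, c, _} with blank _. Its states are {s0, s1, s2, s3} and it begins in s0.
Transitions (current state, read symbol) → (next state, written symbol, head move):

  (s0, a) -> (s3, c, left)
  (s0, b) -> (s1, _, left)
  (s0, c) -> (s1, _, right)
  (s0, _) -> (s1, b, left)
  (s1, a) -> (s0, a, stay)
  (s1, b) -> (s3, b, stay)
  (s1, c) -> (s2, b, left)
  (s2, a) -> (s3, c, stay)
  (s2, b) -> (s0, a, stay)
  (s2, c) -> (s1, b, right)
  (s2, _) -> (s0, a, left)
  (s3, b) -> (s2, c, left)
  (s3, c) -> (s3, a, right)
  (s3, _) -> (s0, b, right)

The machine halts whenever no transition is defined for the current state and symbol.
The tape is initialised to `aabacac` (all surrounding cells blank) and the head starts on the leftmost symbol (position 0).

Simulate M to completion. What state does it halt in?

state=s0 head=0 tape=____[a]abacac   (s0,a)→(s3,c,left)
state=s3 head=-1 tape=___[_]cabacac   (s3,_)→(s0,b,right)
state=s0 head=0 tape=___b[c]abacac   (s0,c)→(s1,_,right)
state=s1 head=1 tape=___b_[a]bacac   (s1,a)→(s0,a,stay)
state=s0 head=1 tape=___b_[a]bacac   (s0,a)→(s3,c,left)
state=s3 head=0 tape=___b[_]cbacac   (s3,_)→(s0,b,right)
state=s0 head=1 tape=___bb[c]bacac   (s0,c)→(s1,_,right)
state=s1 head=2 tape=___bb_[b]acac   (s1,b)→(s3,b,stay)
state=s3 head=2 tape=___bb_[b]acac   (s3,b)→(s2,c,left)
state=s2 head=1 tape=___bb[_]cacac   (s2,_)→(s0,a,left)
state=s0 head=0 tape=___b[b]acacac   (s0,b)→(s1,_,left)
state=s1 head=-1 tape=___[b]_acacac   (s1,b)→(s3,b,stay)
state=s3 head=-1 tape=___[b]_acacac   (s3,b)→(s2,c,left)
state=s2 head=-2 tape=__[_]c_acacac   (s2,_)→(s0,a,left)
state=s0 head=-3 tape=_[_]ac_acacac   (s0,_)→(s1,b,left)
state=s1 head=-4 tape=[_]bac_acacac
No transition is defined for (s1, _); M halts in state s1.

s1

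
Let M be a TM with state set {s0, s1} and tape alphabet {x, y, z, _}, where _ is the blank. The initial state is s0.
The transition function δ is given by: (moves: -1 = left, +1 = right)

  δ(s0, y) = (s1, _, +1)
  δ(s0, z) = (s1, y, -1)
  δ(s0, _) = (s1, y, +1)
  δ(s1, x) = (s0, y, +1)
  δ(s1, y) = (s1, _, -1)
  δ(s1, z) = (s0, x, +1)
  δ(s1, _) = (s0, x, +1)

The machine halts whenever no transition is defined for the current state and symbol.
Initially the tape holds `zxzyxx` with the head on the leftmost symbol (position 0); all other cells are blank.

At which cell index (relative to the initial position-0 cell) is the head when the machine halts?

s0 | _[z]xzyxx   read z → write y, move -1, go to s1
s1 | [_]yxzyxx   read _ → write x, move +1, go to s0
s0 | x[y]xzyxx   read y → write _, move +1, go to s1
s1 | x_[x]zyxx   read x → write y, move +1, go to s0
s0 | x_y[z]yxx   read z → write y, move -1, go to s1
s1 | x_[y]yyxx   read y → write _, move -1, go to s1
s1 | x[_]_yyxx   read _ → write x, move +1, go to s0
s0 | xx[_]yyxx   read _ → write y, move +1, go to s1
s1 | xxy[y]yxx   read y → write _, move -1, go to s1
s1 | xx[y]_yxx   read y → write _, move -1, go to s1
s1 | x[x]__yxx   read x → write y, move +1, go to s0
s0 | xy[_]_yxx   read _ → write y, move +1, go to s1
s1 | xyy[_]yxx   read _ → write x, move +1, go to s0
s0 | xyyx[y]xx   read y → write _, move +1, go to s1
s1 | xyyx_[x]x   read x → write y, move +1, go to s0
s0 | xyyx_y[x]
At halt the head is at cell 5.

5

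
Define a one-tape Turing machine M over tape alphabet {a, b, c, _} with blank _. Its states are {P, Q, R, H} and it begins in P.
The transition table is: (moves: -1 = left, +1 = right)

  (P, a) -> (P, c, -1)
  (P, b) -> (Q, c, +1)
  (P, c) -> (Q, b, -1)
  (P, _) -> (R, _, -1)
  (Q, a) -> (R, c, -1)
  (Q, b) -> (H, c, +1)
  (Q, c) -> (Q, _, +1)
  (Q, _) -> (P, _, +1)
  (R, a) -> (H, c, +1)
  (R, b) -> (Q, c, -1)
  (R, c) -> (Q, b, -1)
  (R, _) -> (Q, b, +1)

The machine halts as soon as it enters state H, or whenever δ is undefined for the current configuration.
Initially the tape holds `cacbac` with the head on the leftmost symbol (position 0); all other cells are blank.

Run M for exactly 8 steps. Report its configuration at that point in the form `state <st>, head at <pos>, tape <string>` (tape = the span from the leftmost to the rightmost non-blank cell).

state Q, head at 2, tape c_cbac

state=P head=0 tape=_[c]acbac   (P,c)→(Q,b,-1)
state=Q head=-1 tape=[_]bacbac   (Q,_)→(P,_,+1)
state=P head=0 tape=_[b]acbac   (P,b)→(Q,c,+1)
state=Q head=1 tape=_c[a]cbac   (Q,a)→(R,c,-1)
state=R head=0 tape=_[c]ccbac   (R,c)→(Q,b,-1)
state=Q head=-1 tape=[_]bccbac   (Q,_)→(P,_,+1)
state=P head=0 tape=_[b]ccbac   (P,b)→(Q,c,+1)
state=Q head=1 tape=_c[c]cbac   (Q,c)→(Q,_,+1)
state=Q head=2 tape=_c_[c]bac
After 8 steps: state Q, head at 2, tape c_cbac.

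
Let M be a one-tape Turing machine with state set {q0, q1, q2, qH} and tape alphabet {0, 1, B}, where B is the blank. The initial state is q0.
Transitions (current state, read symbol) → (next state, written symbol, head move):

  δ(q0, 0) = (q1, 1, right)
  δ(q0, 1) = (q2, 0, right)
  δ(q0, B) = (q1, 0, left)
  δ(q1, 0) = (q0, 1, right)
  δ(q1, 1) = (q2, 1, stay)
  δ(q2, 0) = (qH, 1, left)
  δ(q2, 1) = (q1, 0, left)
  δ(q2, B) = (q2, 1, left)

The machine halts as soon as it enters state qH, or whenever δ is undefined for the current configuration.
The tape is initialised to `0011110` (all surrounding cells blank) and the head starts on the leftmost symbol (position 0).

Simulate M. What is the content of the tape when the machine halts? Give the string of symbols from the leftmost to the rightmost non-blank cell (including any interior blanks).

0000010

q0 | B[0]011110   read 0 → write 1, move right, go to q1
q1 | B1[0]11110   read 0 → write 1, move right, go to q0
q0 | B11[1]1110   read 1 → write 0, move right, go to q2
q2 | B110[1]110   read 1 → write 0, move left, go to q1
q1 | B11[0]0110   read 0 → write 1, move right, go to q0
q0 | B111[0]110   read 0 → write 1, move right, go to q1
q1 | B1111[1]10   read 1 → write 1, move stay, go to q2
q2 | B1111[1]10   read 1 → write 0, move left, go to q1
q1 | B111[1]010   read 1 → write 1, move stay, go to q2
q2 | B111[1]010   read 1 → write 0, move left, go to q1
q1 | B11[1]0010   read 1 → write 1, move stay, go to q2
q2 | B11[1]0010   read 1 → write 0, move left, go to q1
q1 | B1[1]00010   read 1 → write 1, move stay, go to q2
q2 | B1[1]00010   read 1 → write 0, move left, go to q1
q1 | B[1]000010   read 1 → write 1, move stay, go to q2
q2 | B[1]000010   read 1 → write 0, move left, go to q1
q1 | [B]0000010
The non-blank tape span at halt is 0000010.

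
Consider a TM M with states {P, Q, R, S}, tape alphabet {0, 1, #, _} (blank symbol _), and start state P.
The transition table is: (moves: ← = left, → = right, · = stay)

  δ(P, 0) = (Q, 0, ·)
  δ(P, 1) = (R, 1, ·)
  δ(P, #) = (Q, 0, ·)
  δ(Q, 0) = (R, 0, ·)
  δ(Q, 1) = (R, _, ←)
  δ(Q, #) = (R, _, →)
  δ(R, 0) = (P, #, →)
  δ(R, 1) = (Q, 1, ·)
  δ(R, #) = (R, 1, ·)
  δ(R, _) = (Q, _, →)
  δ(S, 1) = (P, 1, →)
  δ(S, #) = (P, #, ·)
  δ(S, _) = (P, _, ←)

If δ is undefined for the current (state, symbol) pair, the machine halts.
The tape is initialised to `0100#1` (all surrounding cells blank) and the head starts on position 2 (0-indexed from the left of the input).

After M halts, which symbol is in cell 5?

state=P head=2 tape=01[0]0#1   (P,0)→(Q,0,·)
state=Q head=2 tape=01[0]0#1   (Q,0)→(R,0,·)
state=R head=2 tape=01[0]0#1   (R,0)→(P,#,→)
state=P head=3 tape=01#[0]#1   (P,0)→(Q,0,·)
state=Q head=3 tape=01#[0]#1   (Q,0)→(R,0,·)
state=R head=3 tape=01#[0]#1   (R,0)→(P,#,→)
state=P head=4 tape=01##[#]1   (P,#)→(Q,0,·)
state=Q head=4 tape=01##[0]1   (Q,0)→(R,0,·)
state=R head=4 tape=01##[0]1   (R,0)→(P,#,→)
state=P head=5 tape=01###[1]   (P,1)→(R,1,·)
state=R head=5 tape=01###[1]   (R,1)→(Q,1,·)
state=Q head=5 tape=01###[1]   (Q,1)→(R,_,←)
state=R head=4 tape=01##[#]_   (R,#)→(R,1,·)
state=R head=4 tape=01##[1]_   (R,1)→(Q,1,·)
state=Q head=4 tape=01##[1]_   (Q,1)→(R,_,←)
state=R head=3 tape=01#[#]__   (R,#)→(R,1,·)
state=R head=3 tape=01#[1]__   (R,1)→(Q,1,·)
state=Q head=3 tape=01#[1]__   (Q,1)→(R,_,←)
state=R head=2 tape=01[#]___   (R,#)→(R,1,·)
state=R head=2 tape=01[1]___   (R,1)→(Q,1,·)
state=Q head=2 tape=01[1]___   (Q,1)→(R,_,←)
state=R head=1 tape=0[1]____   (R,1)→(Q,1,·)
state=Q head=1 tape=0[1]____   (Q,1)→(R,_,←)
state=R head=0 tape=[0]_____   (R,0)→(P,#,→)
state=P head=1 tape=#[_]____
Cell 5 holds _ when M halts.

_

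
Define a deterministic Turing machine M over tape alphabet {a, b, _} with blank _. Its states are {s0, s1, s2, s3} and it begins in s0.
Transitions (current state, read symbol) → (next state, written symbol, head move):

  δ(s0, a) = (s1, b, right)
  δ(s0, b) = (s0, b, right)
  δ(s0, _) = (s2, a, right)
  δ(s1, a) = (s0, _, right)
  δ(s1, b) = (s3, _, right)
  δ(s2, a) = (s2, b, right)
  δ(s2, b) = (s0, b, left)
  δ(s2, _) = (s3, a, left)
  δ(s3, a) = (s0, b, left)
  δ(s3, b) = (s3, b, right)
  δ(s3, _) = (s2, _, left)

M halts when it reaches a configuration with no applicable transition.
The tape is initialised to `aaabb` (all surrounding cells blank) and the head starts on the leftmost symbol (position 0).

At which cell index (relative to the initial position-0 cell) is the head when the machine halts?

state=s0 head=0 tape=[a]aabb___   (s0,a)→(s1,b,right)
state=s1 head=1 tape=b[a]abb___   (s1,a)→(s0,_,right)
state=s0 head=2 tape=b_[a]bb___   (s0,a)→(s1,b,right)
state=s1 head=3 tape=b_b[b]b___   (s1,b)→(s3,_,right)
state=s3 head=4 tape=b_b_[b]___   (s3,b)→(s3,b,right)
state=s3 head=5 tape=b_b_b[_]__   (s3,_)→(s2,_,left)
state=s2 head=4 tape=b_b_[b]___   (s2,b)→(s0,b,left)
state=s0 head=3 tape=b_b[_]b___   (s0,_)→(s2,a,right)
state=s2 head=4 tape=b_ba[b]___   (s2,b)→(s0,b,left)
state=s0 head=3 tape=b_b[a]b___   (s0,a)→(s1,b,right)
state=s1 head=4 tape=b_bb[b]___   (s1,b)→(s3,_,right)
state=s3 head=5 tape=b_bb_[_]__   (s3,_)→(s2,_,left)
state=s2 head=4 tape=b_bb[_]___   (s2,_)→(s3,a,left)
state=s3 head=3 tape=b_b[b]a___   (s3,b)→(s3,b,right)
state=s3 head=4 tape=b_bb[a]___   (s3,a)→(s0,b,left)
state=s0 head=3 tape=b_b[b]b___   (s0,b)→(s0,b,right)
state=s0 head=4 tape=b_bb[b]___   (s0,b)→(s0,b,right)
state=s0 head=5 tape=b_bbb[_]__   (s0,_)→(s2,a,right)
state=s2 head=6 tape=b_bbba[_]_   (s2,_)→(s3,a,left)
state=s3 head=5 tape=b_bbb[a]a_   (s3,a)→(s0,b,left)
state=s0 head=4 tape=b_bb[b]ba_   (s0,b)→(s0,b,right)
state=s0 head=5 tape=b_bbb[b]a_   (s0,b)→(s0,b,right)
state=s0 head=6 tape=b_bbbb[a]_   (s0,a)→(s1,b,right)
state=s1 head=7 tape=b_bbbbb[_]
At halt the head is at cell 7.

7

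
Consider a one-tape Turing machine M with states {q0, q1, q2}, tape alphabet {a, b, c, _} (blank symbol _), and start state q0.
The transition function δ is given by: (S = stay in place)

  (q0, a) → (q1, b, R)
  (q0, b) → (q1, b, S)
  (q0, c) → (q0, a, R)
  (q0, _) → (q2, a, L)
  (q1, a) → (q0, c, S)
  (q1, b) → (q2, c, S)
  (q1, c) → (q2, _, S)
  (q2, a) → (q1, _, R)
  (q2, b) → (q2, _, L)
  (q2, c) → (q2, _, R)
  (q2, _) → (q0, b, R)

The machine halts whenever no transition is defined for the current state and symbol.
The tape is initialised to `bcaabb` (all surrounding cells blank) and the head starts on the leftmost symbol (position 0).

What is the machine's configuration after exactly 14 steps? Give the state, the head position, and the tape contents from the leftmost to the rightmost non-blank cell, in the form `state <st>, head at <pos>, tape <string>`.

state=q0 head=0 tape=[b]caabb   (q0,b)→(q1,b,S)
state=q1 head=0 tape=[b]caabb   (q1,b)→(q2,c,S)
state=q2 head=0 tape=[c]caabb   (q2,c)→(q2,_,R)
state=q2 head=1 tape=_[c]aabb   (q2,c)→(q2,_,R)
state=q2 head=2 tape=__[a]abb   (q2,a)→(q1,_,R)
state=q1 head=3 tape=___[a]bb   (q1,a)→(q0,c,S)
state=q0 head=3 tape=___[c]bb   (q0,c)→(q0,a,R)
state=q0 head=4 tape=___a[b]b   (q0,b)→(q1,b,S)
state=q1 head=4 tape=___a[b]b   (q1,b)→(q2,c,S)
state=q2 head=4 tape=___a[c]b   (q2,c)→(q2,_,R)
state=q2 head=5 tape=___a_[b]   (q2,b)→(q2,_,L)
state=q2 head=4 tape=___a[_]_   (q2,_)→(q0,b,R)
state=q0 head=5 tape=___ab[_]   (q0,_)→(q2,a,L)
state=q2 head=4 tape=___a[b]a   (q2,b)→(q2,_,L)
state=q2 head=3 tape=___[a]_a
After 14 steps: state q2, head at 3, tape a_a.

state q2, head at 3, tape a_a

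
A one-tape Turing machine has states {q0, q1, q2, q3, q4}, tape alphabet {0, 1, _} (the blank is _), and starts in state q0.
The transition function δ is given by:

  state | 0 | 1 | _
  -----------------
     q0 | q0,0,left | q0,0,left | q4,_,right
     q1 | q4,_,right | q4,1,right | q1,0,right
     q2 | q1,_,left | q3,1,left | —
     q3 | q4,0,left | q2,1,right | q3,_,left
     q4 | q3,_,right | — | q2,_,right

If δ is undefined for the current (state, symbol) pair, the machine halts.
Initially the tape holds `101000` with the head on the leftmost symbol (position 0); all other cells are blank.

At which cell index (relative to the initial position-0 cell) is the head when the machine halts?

7

q0 | _[1]01000__   read 1 → write 0, move left, go to q0
q0 | [_]001000__   read _ → write _, move right, go to q4
q4 | _[0]01000__   read 0 → write _, move right, go to q3
q3 | __[0]1000__   read 0 → write 0, move left, go to q4
q4 | _[_]01000__   read _ → write _, move right, go to q2
q2 | __[0]1000__   read 0 → write _, move left, go to q1
q1 | _[_]_1000__   read _ → write 0, move right, go to q1
q1 | _0[_]1000__   read _ → write 0, move right, go to q1
q1 | _00[1]000__   read 1 → write 1, move right, go to q4
q4 | _001[0]00__   read 0 → write _, move right, go to q3
q3 | _001_[0]0__   read 0 → write 0, move left, go to q4
q4 | _001[_]00__   read _ → write _, move right, go to q2
q2 | _001_[0]0__   read 0 → write _, move left, go to q1
q1 | _001[_]_0__   read _ → write 0, move right, go to q1
q1 | _0010[_]0__   read _ → write 0, move right, go to q1
q1 | _00100[0]__   read 0 → write _, move right, go to q4
q4 | _00100_[_]_   read _ → write _, move right, go to q2
q2 | _00100__[_]
At halt the head is at cell 7.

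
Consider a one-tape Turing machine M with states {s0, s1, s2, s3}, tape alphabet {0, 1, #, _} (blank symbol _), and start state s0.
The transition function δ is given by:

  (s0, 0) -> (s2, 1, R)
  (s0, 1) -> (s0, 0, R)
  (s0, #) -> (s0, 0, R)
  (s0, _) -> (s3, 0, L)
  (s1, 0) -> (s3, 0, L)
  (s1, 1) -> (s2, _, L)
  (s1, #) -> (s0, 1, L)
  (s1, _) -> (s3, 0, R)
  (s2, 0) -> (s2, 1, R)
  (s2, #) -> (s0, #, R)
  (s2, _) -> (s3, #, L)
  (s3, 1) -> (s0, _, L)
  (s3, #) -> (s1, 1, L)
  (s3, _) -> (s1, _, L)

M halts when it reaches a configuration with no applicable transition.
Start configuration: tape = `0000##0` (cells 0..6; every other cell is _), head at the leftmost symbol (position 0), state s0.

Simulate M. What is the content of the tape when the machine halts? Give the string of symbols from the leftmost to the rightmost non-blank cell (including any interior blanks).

111100##

state=s0 head=0 tape=[0]000##0_   (s0,0)→(s2,1,R)
state=s2 head=1 tape=1[0]00##0_   (s2,0)→(s2,1,R)
state=s2 head=2 tape=11[0]0##0_   (s2,0)→(s2,1,R)
state=s2 head=3 tape=111[0]##0_   (s2,0)→(s2,1,R)
state=s2 head=4 tape=1111[#]#0_   (s2,#)→(s0,#,R)
state=s0 head=5 tape=1111#[#]0_   (s0,#)→(s0,0,R)
state=s0 head=6 tape=1111#0[0]_   (s0,0)→(s2,1,R)
state=s2 head=7 tape=1111#01[_]   (s2,_)→(s3,#,L)
state=s3 head=6 tape=1111#0[1]#   (s3,1)→(s0,_,L)
state=s0 head=5 tape=1111#[0]_#   (s0,0)→(s2,1,R)
state=s2 head=6 tape=1111#1[_]#   (s2,_)→(s3,#,L)
state=s3 head=5 tape=1111#[1]##   (s3,1)→(s0,_,L)
state=s0 head=4 tape=1111[#]_##   (s0,#)→(s0,0,R)
state=s0 head=5 tape=11110[_]##   (s0,_)→(s3,0,L)
state=s3 head=4 tape=1111[0]0##
The non-blank tape span at halt is 111100##.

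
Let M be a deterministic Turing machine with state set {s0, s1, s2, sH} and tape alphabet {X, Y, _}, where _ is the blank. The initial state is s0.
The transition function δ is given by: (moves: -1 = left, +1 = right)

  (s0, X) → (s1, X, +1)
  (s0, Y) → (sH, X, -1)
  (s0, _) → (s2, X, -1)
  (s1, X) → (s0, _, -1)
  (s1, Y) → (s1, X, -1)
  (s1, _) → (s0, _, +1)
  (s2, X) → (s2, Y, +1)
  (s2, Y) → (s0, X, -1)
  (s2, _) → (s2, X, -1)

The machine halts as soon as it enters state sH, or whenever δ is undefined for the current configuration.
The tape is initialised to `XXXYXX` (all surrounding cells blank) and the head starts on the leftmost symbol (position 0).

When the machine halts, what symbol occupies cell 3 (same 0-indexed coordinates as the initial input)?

state=s0 head=0 tape=_[X]XXYXX   (s0,X)→(s1,X,+1)
state=s1 head=1 tape=_X[X]XYXX   (s1,X)→(s0,_,-1)
state=s0 head=0 tape=_[X]_XYXX   (s0,X)→(s1,X,+1)
state=s1 head=1 tape=_X[_]XYXX   (s1,_)→(s0,_,+1)
state=s0 head=2 tape=_X_[X]YXX   (s0,X)→(s1,X,+1)
state=s1 head=3 tape=_X_X[Y]XX   (s1,Y)→(s1,X,-1)
state=s1 head=2 tape=_X_[X]XXX   (s1,X)→(s0,_,-1)
state=s0 head=1 tape=_X[_]_XXX   (s0,_)→(s2,X,-1)
state=s2 head=0 tape=_[X]X_XXX   (s2,X)→(s2,Y,+1)
state=s2 head=1 tape=_Y[X]_XXX   (s2,X)→(s2,Y,+1)
state=s2 head=2 tape=_YY[_]XXX   (s2,_)→(s2,X,-1)
state=s2 head=1 tape=_Y[Y]XXXX   (s2,Y)→(s0,X,-1)
state=s0 head=0 tape=_[Y]XXXXX   (s0,Y)→(sH,X,-1)
state=sH head=-1 tape=[_]XXXXXX
Cell 3 holds X when M halts.

X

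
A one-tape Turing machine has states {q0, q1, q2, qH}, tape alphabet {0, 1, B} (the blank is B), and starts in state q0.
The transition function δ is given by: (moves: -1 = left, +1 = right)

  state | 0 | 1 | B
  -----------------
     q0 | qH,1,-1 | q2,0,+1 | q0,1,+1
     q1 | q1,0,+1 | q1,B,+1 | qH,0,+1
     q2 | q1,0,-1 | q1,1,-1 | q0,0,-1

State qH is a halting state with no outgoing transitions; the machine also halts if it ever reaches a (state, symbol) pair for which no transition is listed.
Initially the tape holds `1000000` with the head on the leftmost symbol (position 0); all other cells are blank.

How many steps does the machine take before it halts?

state=q0 head=0 tape=[1]000000BB   (q0,1)→(q2,0,+1)
state=q2 head=1 tape=0[0]00000BB   (q2,0)→(q1,0,-1)
state=q1 head=0 tape=[0]000000BB   (q1,0)→(q1,0,+1)
state=q1 head=1 tape=0[0]00000BB   (q1,0)→(q1,0,+1)
state=q1 head=2 tape=00[0]0000BB   (q1,0)→(q1,0,+1)
state=q1 head=3 tape=000[0]000BB   (q1,0)→(q1,0,+1)
state=q1 head=4 tape=0000[0]00BB   (q1,0)→(q1,0,+1)
state=q1 head=5 tape=00000[0]0BB   (q1,0)→(q1,0,+1)
state=q1 head=6 tape=000000[0]BB   (q1,0)→(q1,0,+1)
state=q1 head=7 tape=0000000[B]B   (q1,B)→(qH,0,+1)
state=qH head=8 tape=00000000[B]
M halts after 10 transitions.

10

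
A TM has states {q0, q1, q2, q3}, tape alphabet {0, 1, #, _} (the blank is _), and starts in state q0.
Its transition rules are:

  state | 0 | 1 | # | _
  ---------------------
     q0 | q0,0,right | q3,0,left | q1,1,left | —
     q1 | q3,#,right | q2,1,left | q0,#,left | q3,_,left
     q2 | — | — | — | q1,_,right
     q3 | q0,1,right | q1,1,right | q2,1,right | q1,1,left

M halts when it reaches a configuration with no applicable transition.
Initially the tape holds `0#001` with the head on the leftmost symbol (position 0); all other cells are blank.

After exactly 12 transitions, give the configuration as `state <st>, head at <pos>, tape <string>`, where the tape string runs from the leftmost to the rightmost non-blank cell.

state=q0 head=0 tape=[0]#001_   (q0,0)→(q0,0,right)
state=q0 head=1 tape=0[#]001_   (q0,#)→(q1,1,left)
state=q1 head=0 tape=[0]1001_   (q1,0)→(q3,#,right)
state=q3 head=1 tape=#[1]001_   (q3,1)→(q1,1,right)
state=q1 head=2 tape=#1[0]01_   (q1,0)→(q3,#,right)
state=q3 head=3 tape=#1#[0]1_   (q3,0)→(q0,1,right)
state=q0 head=4 tape=#1#1[1]_   (q0,1)→(q3,0,left)
state=q3 head=3 tape=#1#[1]0_   (q3,1)→(q1,1,right)
state=q1 head=4 tape=#1#1[0]_   (q1,0)→(q3,#,right)
state=q3 head=5 tape=#1#1#[_]   (q3,_)→(q1,1,left)
state=q1 head=4 tape=#1#1[#]1   (q1,#)→(q0,#,left)
state=q0 head=3 tape=#1#[1]#1   (q0,1)→(q3,0,left)
state=q3 head=2 tape=#1[#]0#1
After 12 steps: state q3, head at 2, tape #1#0#1.

state q3, head at 2, tape #1#0#1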